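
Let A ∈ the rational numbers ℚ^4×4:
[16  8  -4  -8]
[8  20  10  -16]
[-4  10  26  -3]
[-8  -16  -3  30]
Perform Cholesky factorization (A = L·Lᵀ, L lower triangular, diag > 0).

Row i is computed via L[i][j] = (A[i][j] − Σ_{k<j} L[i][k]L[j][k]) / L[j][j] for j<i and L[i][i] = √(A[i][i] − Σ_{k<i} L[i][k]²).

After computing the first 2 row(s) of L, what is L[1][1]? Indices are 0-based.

Step 1: L[0][0] = √(16) = 4.
  L[1][0] = (8) / L[0][0] = 2.
Step 2: L[1][1] = √(16) = 4.

L[1][1] = 4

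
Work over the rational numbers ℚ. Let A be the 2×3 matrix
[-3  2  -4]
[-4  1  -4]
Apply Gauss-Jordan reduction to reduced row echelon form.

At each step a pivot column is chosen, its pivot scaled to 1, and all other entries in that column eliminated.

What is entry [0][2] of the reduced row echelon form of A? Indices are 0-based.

[1] R0 /= -3  ⇒  (1, -2/3, 4/3)
     R1 -= -4·R0  ⇒  (0, -5/3, 4/3)
[2] R1 /= -5/3  ⇒  (0, 1, -4/5)
     R0 -= -2/3·R1  ⇒  (1, 0, 4/5)

M[0][2] = 4/5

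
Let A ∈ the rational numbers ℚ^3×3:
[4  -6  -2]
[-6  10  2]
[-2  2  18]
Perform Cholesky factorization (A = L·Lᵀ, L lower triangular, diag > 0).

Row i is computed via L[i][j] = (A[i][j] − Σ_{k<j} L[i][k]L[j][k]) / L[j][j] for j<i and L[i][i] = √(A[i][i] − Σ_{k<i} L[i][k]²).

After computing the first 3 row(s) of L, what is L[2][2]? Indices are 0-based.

L[2][2] = 4

Step 1: L[0][0] = √(4) = 2.
  L[1][0] = (-6) / L[0][0] = -3.
Step 2: L[1][1] = √(1) = 1.
  L[2][0] = (-2) / L[0][0] = -1.
  L[2][1] = (-1) / L[1][1] = -1.
Step 3: L[2][2] = √(16) = 4.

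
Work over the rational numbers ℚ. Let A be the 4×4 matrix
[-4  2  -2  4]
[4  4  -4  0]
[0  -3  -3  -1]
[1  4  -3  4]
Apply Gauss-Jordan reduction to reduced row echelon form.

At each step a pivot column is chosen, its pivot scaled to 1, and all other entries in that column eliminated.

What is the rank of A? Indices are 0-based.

rank = 4

[1] R0 /= -4  ⇒  (1, -1/2, 1/2, -1)
     R1 -= 4·R0  ⇒  (0, 6, -6, 4)
     R3 -= 1·R0  ⇒  (0, 9/2, -7/2, 5)
[2] R1 /= 6  ⇒  (0, 1, -1, 2/3)
     R0 -= -1/2·R1  ⇒  (1, 0, 0, -2/3)
     R2 -= -3·R1  ⇒  (0, 0, -6, 1)
     R3 -= 9/2·R1  ⇒  (0, 0, 1, 2)
[3] R2 /= -6  ⇒  (0, 0, 1, -1/6)
     R1 -= -1·R2  ⇒  (0, 1, 0, 1/2)
     R3 -= 1·R2  ⇒  (0, 0, 0, 13/6)
[4] R3 /= 13/6  ⇒  (0, 0, 0, 1)
     R0 -= -2/3·R3  ⇒  (1, 0, 0, 0)
     R1 -= 1/2·R3  ⇒  (0, 1, 0, 0)
     R2 -= -1/6·R3  ⇒  (0, 0, 1, 0)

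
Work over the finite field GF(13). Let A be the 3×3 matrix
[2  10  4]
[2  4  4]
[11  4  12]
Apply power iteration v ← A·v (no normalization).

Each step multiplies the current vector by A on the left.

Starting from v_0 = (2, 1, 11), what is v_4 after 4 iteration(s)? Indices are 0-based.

v_0 = (2, 1, 11).
v_1 = A·v_0 = (6, 0, 2).
v_2 = A·v_1 = (7, 7, 12).
v_3 = A·v_2 = (2, 12, 2).
v_4 = A·v_3 = (2, 8, 3).

v_4 = (2, 8, 3)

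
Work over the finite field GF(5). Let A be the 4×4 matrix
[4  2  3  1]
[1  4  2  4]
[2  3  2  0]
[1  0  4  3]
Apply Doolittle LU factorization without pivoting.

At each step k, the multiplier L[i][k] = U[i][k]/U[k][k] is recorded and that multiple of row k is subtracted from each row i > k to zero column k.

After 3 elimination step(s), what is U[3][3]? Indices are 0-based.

U[3][3] = 1

[col 0] pivot 4
  R1 -= 4*R0 → (0, 1, 0, 0)  (L[1][0] := 4)
  R2 -= 3*R0 → (0, 2, 3, 2)  (L[2][0] := 3)
  R3 -= 4*R0 → (0, 2, 2, 4)  (L[3][0] := 4)
[col 1] pivot 1
  R2 -= 2*R1 → (0, 0, 3, 2)  (L[2][1] := 2)
  R3 -= 2*R1 → (0, 0, 2, 4)  (L[3][1] := 2)
[col 2] pivot 3
  R3 -= 4*R2 → (0, 0, 0, 1)  (L[3][2] := 4)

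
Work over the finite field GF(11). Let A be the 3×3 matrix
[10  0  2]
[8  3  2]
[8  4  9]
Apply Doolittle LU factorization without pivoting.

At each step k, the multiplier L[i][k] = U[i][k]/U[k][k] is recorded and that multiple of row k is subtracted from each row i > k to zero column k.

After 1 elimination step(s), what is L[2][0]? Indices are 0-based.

k=0: U[0][0]=10
  eliminate (1,0): mult=3, new row 1: (0, 3, 7); set L[1][0]=3
  eliminate (2,0): mult=3, new row 2: (0, 4, 3); set L[2][0]=3

L[2][0] = 3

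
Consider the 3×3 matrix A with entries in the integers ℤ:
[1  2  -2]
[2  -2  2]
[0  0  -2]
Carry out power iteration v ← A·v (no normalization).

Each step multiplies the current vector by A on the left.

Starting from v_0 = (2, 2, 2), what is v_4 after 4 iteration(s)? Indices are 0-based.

v_0 = (2, 2, 2).
v_1 = A·v_0 = (2, 4, -4).
v_2 = A·v_1 = (18, -12, 8).
v_3 = A·v_2 = (-22, 76, -16).
v_4 = A·v_3 = (162, -228, 32).

v_4 = (162, -228, 32)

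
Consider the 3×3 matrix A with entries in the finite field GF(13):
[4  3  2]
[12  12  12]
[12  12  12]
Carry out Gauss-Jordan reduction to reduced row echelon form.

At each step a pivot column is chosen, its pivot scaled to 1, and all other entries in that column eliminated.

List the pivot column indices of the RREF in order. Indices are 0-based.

step 1: normalize row 0 (÷4) = (1, 4, 7)
  row 1: subtract 12×row0 = (0, 3, 6)
  row 2: subtract 12×row0 = (0, 3, 6)
step 2: normalize row 1 (÷3) = (0, 1, 2)
  row 0: subtract 4×row1 = (1, 0, 12)
  row 2: subtract 3×row1 = (0, 0, 0)
skip col 2 (zero from row 2)

pivot columns: 0, 1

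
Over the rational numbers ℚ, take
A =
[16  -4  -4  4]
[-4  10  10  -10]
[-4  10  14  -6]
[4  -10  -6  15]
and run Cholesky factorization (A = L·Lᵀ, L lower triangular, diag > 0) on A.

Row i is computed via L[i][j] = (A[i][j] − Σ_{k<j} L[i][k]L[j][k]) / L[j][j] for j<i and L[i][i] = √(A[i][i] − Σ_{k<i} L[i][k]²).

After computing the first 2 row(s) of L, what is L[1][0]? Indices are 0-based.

Step 1: L[0][0] = √(16) = 4.
  L[1][0] = (-4) / L[0][0] = -1.
Step 2: L[1][1] = √(9) = 3.

L[1][0] = -1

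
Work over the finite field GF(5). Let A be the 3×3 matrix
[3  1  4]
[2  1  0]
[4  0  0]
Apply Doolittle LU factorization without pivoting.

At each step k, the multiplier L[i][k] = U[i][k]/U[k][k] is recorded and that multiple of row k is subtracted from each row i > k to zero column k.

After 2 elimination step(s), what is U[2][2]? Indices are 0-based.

U[2][2] = 4

k=0: U[0][0]=3
  eliminate (1,0): mult=4, new row 1: (0, 2, 4); set L[1][0]=4
  eliminate (2,0): mult=3, new row 2: (0, 2, 3); set L[2][0]=3
k=1: U[1][1]=2
  eliminate (2,1): mult=1, new row 2: (0, 0, 4); set L[2][1]=1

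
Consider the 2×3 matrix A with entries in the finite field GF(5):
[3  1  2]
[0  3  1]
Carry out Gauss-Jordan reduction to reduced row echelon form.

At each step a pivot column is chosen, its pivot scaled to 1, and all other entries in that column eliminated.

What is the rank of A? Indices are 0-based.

pivot(0,0)=3: scale R0 → (1, 2, 4)
pivot(1,1)=3: scale R1 → (0, 1, 2)
  clear (0,1): R0 −= (2)R1 → (1, 0, 0)

rank = 2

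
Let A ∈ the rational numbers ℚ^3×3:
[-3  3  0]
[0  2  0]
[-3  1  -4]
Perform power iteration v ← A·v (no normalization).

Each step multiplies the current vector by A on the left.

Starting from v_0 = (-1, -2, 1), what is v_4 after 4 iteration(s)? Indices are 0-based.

v_4 = (-3, -32, 297)

v_0 = (-1, -2, 1).
v_1 = A·v_0 = (-3, -4, -3).
v_2 = A·v_1 = (-3, -8, 17).
v_3 = A·v_2 = (-15, -16, -67).
v_4 = A·v_3 = (-3, -32, 297).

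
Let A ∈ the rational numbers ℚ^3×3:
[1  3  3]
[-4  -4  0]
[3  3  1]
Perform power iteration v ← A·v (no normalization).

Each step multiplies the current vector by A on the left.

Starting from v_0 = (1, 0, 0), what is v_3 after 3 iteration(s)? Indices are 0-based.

v_3 = (16, -40, 24)

v_0 = (1, 0, 0).
v_1 = A·v_0 = (1, -4, 3).
v_2 = A·v_1 = (-2, 12, -6).
v_3 = A·v_2 = (16, -40, 24).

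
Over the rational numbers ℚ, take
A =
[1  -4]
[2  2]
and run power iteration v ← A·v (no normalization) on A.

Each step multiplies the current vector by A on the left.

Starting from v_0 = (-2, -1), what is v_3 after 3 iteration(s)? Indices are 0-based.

v_0 = (-2, -1).
v_1 = A·v_0 = (2, -6).
v_2 = A·v_1 = (26, -8).
v_3 = A·v_2 = (58, 36).

v_3 = (58, 36)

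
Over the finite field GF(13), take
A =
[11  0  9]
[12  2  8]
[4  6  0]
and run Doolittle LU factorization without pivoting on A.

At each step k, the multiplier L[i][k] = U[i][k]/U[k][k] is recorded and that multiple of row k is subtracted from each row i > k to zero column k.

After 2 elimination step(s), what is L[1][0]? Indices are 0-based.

k=0: U[0][0]=11
  eliminate (1,0): mult=7, new row 1: (0, 2, 10); set L[1][0]=7
  eliminate (2,0): mult=11, new row 2: (0, 6, 5); set L[2][0]=11
k=1: U[1][1]=2
  eliminate (2,1): mult=3, new row 2: (0, 0, 1); set L[2][1]=3

L[1][0] = 7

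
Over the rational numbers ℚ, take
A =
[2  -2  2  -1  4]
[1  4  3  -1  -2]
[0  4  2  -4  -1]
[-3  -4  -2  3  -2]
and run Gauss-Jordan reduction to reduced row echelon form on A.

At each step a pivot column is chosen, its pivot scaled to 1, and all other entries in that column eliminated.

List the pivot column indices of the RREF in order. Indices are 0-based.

[1] R0 /= 2  ⇒  (1, -1, 1, -1/2, 2)
     R1 -= 1·R0  ⇒  (0, 5, 2, -1/2, -4)
     R3 -= -3·R0  ⇒  (0, -7, 1, 3/2, 4)
[2] R1 /= 5  ⇒  (0, 1, 2/5, -1/10, -4/5)
     R0 -= -1·R1  ⇒  (1, 0, 7/5, -3/5, 6/5)
     R2 -= 4·R1  ⇒  (0, 0, 2/5, -18/5, 11/5)
     R3 -= -7·R1  ⇒  (0, 0, 19/5, 4/5, -8/5)
[3] R2 /= 2/5  ⇒  (0, 0, 1, -9, 11/2)
     R0 -= 7/5·R2  ⇒  (1, 0, 0, 12, -13/2)
     R1 -= 2/5·R2  ⇒  (0, 1, 0, 7/2, -3)
     R3 -= 19/5·R2  ⇒  (0, 0, 0, 35, -45/2)
[4] R3 /= 35  ⇒  (0, 0, 0, 1, -9/14)
     R0 -= 12·R3  ⇒  (1, 0, 0, 0, 17/14)
     R1 -= 7/2·R3  ⇒  (0, 1, 0, 0, -3/4)
     R2 -= -9·R3  ⇒  (0, 0, 1, 0, -2/7)

pivot columns: 0, 1, 2, 3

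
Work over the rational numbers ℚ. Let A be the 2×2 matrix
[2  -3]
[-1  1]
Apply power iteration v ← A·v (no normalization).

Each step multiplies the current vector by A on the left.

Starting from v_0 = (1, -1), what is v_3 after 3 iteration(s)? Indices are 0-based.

v_0 = (1, -1).
v_1 = A·v_0 = (5, -2).
v_2 = A·v_1 = (16, -7).
v_3 = A·v_2 = (53, -23).

v_3 = (53, -23)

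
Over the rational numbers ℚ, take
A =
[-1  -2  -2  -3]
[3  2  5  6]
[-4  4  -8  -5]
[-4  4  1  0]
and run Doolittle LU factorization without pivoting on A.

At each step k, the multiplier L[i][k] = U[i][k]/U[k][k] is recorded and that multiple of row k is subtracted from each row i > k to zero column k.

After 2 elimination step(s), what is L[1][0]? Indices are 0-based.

k=0: U[0][0]=-1
  eliminate (1,0): mult=-3, new row 1: (0, -4, -1, -3); set L[1][0]=-3
  eliminate (2,0): mult=4, new row 2: (0, 12, 0, 7); set L[2][0]=4
  eliminate (3,0): mult=4, new row 3: (0, 12, 9, 12); set L[3][0]=4
k=1: U[1][1]=-4
  eliminate (2,1): mult=-3, new row 2: (0, 0, -3, -2); set L[2][1]=-3
  eliminate (3,1): mult=-3, new row 3: (0, 0, 6, 3); set L[3][1]=-3

L[1][0] = -3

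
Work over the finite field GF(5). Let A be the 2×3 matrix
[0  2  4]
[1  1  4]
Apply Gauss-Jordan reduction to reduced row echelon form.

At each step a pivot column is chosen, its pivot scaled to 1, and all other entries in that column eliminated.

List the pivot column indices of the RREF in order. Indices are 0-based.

pivot(0,0): swap R0↔R1
pivot(0,0)=1: scale R0 → (1, 1, 4)
pivot(1,1)=2: scale R1 → (0, 1, 2)
  clear (0,1): R0 −= (1)R1 → (1, 0, 2)

pivot columns: 0, 1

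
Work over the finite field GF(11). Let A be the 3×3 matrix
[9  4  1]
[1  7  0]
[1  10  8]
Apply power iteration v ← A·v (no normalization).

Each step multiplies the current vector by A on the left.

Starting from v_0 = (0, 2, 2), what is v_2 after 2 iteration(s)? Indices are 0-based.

v_0 = (0, 2, 2).
v_1 = A·v_0 = (10, 3, 3).
v_2 = A·v_1 = (6, 9, 9).

v_2 = (6, 9, 9)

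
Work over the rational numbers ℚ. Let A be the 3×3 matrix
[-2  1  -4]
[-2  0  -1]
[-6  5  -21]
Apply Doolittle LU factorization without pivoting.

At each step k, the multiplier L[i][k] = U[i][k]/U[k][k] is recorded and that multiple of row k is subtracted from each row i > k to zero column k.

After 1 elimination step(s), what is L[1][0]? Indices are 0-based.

L[1][0] = 1

[col 0] pivot -2
  R1 -= 1*R0 → (0, -1, 3)  (L[1][0] := 1)
  R2 -= 3*R0 → (0, 2, -9)  (L[2][0] := 3)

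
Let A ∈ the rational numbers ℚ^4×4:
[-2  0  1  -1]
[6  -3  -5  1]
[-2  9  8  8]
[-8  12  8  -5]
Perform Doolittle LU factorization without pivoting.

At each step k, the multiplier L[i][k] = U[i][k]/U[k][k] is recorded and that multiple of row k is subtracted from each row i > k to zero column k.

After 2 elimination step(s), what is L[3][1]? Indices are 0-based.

L[3][1] = -4

k=0: U[0][0]=-2
  eliminate (1,0): mult=-3, new row 1: (0, -3, -2, -2); set L[1][0]=-3
  eliminate (2,0): mult=1, new row 2: (0, 9, 7, 9); set L[2][0]=1
  eliminate (3,0): mult=4, new row 3: (0, 12, 4, -1); set L[3][0]=4
k=1: U[1][1]=-3
  eliminate (2,1): mult=-3, new row 2: (0, 0, 1, 3); set L[2][1]=-3
  eliminate (3,1): mult=-4, new row 3: (0, 0, -4, -9); set L[3][1]=-4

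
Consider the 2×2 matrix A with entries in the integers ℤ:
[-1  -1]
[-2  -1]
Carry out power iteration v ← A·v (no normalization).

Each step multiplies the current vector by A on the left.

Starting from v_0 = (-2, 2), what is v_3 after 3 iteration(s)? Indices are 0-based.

v_0 = (-2, 2).
v_1 = A·v_0 = (0, 2).
v_2 = A·v_1 = (-2, -2).
v_3 = A·v_2 = (4, 6).

v_3 = (4, 6)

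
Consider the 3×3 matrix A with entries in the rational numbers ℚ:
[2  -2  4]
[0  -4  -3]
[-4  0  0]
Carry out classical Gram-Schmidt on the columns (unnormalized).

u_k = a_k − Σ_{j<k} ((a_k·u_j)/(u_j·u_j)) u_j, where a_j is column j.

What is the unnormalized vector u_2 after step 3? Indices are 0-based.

Step 1: u_0 = a_0 = (2, 0, -4).
Step 2: u_1 = a_1 − (-1/5)·u_0 = (-8/5, -4, -4/5).
Step 3: u_2 = a_2 − (2/5)·u_0 − (7/24)·u_1 = (11/3, -11/6, 11/6).

u_2 = (11/3, -11/6, 11/6)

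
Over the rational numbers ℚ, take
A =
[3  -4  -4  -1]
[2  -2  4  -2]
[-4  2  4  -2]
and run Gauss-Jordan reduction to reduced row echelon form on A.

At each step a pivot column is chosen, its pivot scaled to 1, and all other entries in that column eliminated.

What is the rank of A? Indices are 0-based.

rank = 3

[1] R0 /= 3  ⇒  (1, -4/3, -4/3, -1/3)
     R1 -= 2·R0  ⇒  (0, 2/3, 20/3, -4/3)
     R2 -= -4·R0  ⇒  (0, -10/3, -4/3, -10/3)
[2] R1 /= 2/3  ⇒  (0, 1, 10, -2)
     R0 -= -4/3·R1  ⇒  (1, 0, 12, -3)
     R2 -= -10/3·R1  ⇒  (0, 0, 32, -10)
[3] R2 /= 32  ⇒  (0, 0, 1, -5/16)
     R0 -= 12·R2  ⇒  (1, 0, 0, 3/4)
     R1 -= 10·R2  ⇒  (0, 1, 0, 9/8)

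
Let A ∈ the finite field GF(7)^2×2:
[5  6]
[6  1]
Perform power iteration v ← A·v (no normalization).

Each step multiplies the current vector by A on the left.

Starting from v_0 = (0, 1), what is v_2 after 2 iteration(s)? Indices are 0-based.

v_2 = (1, 2)

v_0 = (0, 1).
v_1 = A·v_0 = (6, 1).
v_2 = A·v_1 = (1, 2).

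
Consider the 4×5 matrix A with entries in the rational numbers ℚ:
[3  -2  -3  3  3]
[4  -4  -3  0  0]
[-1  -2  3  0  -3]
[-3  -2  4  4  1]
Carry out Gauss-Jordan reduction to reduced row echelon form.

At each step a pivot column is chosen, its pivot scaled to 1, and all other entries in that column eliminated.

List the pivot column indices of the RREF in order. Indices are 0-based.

pivot columns: 0, 1, 2, 3

step 1: normalize row 0 (÷3) = (1, -2/3, -1, 1, 1)
  row 1: subtract 4×row0 = (0, -4/3, 1, -4, -4)
  row 2: subtract -1×row0 = (0, -8/3, 2, 1, -2)
  row 3: subtract -3×row0 = (0, -4, 1, 7, 4)
step 2: normalize row 1 (÷-4/3) = (0, 1, -3/4, 3, 3)
  row 0: subtract -2/3×row1 = (1, 0, -3/2, 3, 3)
  row 2: subtract -8/3×row1 = (0, 0, 0, 9, 6)
  row 3: subtract -4×row1 = (0, 0, -2, 19, 16)
step 3: exchange rows 2,3
step 3: normalize row 2 (÷-2) = (0, 0, 1, -19/2, -8)
  row 0: subtract -3/2×row2 = (1, 0, 0, -45/4, -9)
  row 1: subtract -3/4×row2 = (0, 1, 0, -33/8, -3)
step 4: normalize row 3 (÷9) = (0, 0, 0, 1, 2/3)
  row 0: subtract -45/4×row3 = (1, 0, 0, 0, -3/2)
  row 1: subtract -33/8×row3 = (0, 1, 0, 0, -1/4)
  row 2: subtract -19/2×row3 = (0, 0, 1, 0, -5/3)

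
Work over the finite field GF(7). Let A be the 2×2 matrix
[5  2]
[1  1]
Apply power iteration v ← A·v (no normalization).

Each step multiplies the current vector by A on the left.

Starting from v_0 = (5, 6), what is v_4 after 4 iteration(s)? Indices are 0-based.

v_4 = (5, 0)

v_0 = (5, 6).
v_1 = A·v_0 = (2, 4).
v_2 = A·v_1 = (4, 6).
v_3 = A·v_2 = (4, 3).
v_4 = A·v_3 = (5, 0).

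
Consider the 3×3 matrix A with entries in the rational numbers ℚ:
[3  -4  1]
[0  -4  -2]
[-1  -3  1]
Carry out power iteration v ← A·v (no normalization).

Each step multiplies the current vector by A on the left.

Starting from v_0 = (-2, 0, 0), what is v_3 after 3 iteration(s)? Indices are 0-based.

v_3 = (-24, 0, 36)

v_0 = (-2, 0, 0).
v_1 = A·v_0 = (-6, 0, 2).
v_2 = A·v_1 = (-16, -4, 8).
v_3 = A·v_2 = (-24, 0, 36).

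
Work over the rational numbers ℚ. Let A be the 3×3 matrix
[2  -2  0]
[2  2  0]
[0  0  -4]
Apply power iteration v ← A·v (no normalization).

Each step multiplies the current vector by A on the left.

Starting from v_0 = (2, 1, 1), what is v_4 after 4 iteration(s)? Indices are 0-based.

v_4 = (-128, -64, 256)

v_0 = (2, 1, 1).
v_1 = A·v_0 = (2, 6, -4).
v_2 = A·v_1 = (-8, 16, 16).
v_3 = A·v_2 = (-48, 16, -64).
v_4 = A·v_3 = (-128, -64, 256).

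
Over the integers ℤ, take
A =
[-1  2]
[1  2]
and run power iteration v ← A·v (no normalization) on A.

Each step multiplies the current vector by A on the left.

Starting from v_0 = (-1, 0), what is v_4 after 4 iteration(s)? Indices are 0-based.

v_0 = (-1, 0).
v_1 = A·v_0 = (1, -1).
v_2 = A·v_1 = (-3, -1).
v_3 = A·v_2 = (1, -5).
v_4 = A·v_3 = (-11, -9).

v_4 = (-11, -9)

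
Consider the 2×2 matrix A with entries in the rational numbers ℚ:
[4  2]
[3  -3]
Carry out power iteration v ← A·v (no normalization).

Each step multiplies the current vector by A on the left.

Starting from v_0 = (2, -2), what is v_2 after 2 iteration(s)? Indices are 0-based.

v_2 = (40, -24)

v_0 = (2, -2).
v_1 = A·v_0 = (4, 12).
v_2 = A·v_1 = (40, -24).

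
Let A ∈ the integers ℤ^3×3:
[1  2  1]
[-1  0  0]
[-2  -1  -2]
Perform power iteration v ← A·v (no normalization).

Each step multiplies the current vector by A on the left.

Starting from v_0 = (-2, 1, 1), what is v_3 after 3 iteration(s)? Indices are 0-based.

v_3 = (-2, -6, 1)

v_0 = (-2, 1, 1).
v_1 = A·v_0 = (1, 2, 1).
v_2 = A·v_1 = (6, -1, -6).
v_3 = A·v_2 = (-2, -6, 1).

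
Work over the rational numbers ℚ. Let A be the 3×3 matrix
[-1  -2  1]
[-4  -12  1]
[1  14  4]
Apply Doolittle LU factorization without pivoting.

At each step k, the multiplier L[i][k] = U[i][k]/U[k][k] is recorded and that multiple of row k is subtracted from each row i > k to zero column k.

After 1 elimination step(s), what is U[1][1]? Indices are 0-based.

k=0: U[0][0]=-1
  eliminate (1,0): mult=4, new row 1: (0, -4, -3); set L[1][0]=4
  eliminate (2,0): mult=-1, new row 2: (0, 12, 5); set L[2][0]=-1

U[1][1] = -4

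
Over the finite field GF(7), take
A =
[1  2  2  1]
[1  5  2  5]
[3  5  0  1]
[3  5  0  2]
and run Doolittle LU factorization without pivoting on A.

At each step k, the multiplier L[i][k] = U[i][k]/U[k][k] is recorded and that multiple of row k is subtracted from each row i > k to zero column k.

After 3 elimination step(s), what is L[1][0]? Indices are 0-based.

Step 1: pivot at (0,0) is 1.
  row1 ← row1 − (1)·row0  ⇒  L[1][0]=1, U row1=(0, 3, 0, 4)
  row2 ← row2 − (3)·row0  ⇒  L[2][0]=3, U row2=(0, 6, 1, 5)
  row3 ← row3 − (3)·row0  ⇒  L[3][0]=3, U row3=(0, 6, 1, 6)
Step 2: pivot at (1,1) is 3.
  row2 ← row2 − (2)·row1  ⇒  L[2][1]=2, U row2=(0, 0, 1, 4)
  row3 ← row3 − (2)·row1  ⇒  L[3][1]=2, U row3=(0, 0, 1, 5)
Step 3: pivot at (2,2) is 1.
  row3 ← row3 − (1)·row2  ⇒  L[3][2]=1, U row3=(0, 0, 0, 1)

L[1][0] = 1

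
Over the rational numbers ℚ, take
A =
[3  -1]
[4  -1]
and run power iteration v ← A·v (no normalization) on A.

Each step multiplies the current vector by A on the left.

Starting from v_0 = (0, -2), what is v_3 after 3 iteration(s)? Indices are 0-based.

v_0 = (0, -2).
v_1 = A·v_0 = (2, 2).
v_2 = A·v_1 = (4, 6).
v_3 = A·v_2 = (6, 10).

v_3 = (6, 10)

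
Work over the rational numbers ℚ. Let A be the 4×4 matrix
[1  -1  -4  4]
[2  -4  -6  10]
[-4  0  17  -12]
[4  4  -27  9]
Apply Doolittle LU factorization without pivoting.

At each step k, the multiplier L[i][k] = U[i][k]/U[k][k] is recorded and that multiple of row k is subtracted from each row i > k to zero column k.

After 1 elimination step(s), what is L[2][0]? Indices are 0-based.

L[2][0] = -4

Step 1: pivot at (0,0) is 1.
  row1 ← row1 − (2)·row0  ⇒  L[1][0]=2, U row1=(0, -2, 2, 2)
  row2 ← row2 − (-4)·row0  ⇒  L[2][0]=-4, U row2=(0, -4, 1, 4)
  row3 ← row3 − (4)·row0  ⇒  L[3][0]=4, U row3=(0, 8, -11, -7)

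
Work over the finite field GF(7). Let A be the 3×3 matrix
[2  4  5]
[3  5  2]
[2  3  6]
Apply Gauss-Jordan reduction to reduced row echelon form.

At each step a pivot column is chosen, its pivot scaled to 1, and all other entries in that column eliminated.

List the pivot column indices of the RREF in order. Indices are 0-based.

pivot columns: 0, 1, 2

pivot(0,0)=2: scale R0 → (1, 2, 6)
  clear (1,0): R1 −= (3)R0 → (0, 6, 5)
  clear (2,0): R2 −= (2)R0 → (0, 6, 1)
pivot(1,1)=6: scale R1 → (0, 1, 2)
  clear (0,1): R0 −= (2)R1 → (1, 0, 2)
  clear (2,1): R2 −= (6)R1 → (0, 0, 3)
pivot(2,2)=3: scale R2 → (0, 0, 1)
  clear (0,2): R0 −= (2)R2 → (1, 0, 0)
  clear (1,2): R1 −= (2)R2 → (0, 1, 0)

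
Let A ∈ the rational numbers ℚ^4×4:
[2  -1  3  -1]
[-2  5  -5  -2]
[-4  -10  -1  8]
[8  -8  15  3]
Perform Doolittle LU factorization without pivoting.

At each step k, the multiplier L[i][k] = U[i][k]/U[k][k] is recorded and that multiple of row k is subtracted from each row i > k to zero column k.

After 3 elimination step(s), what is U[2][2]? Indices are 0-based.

k=0: U[0][0]=2
  eliminate (1,0): mult=-1, new row 1: (0, 4, -2, -3); set L[1][0]=-1
  eliminate (2,0): mult=-2, new row 2: (0, -12, 5, 6); set L[2][0]=-2
  eliminate (3,0): mult=4, new row 3: (0, -4, 3, 7); set L[3][0]=4
k=1: U[1][1]=4
  eliminate (2,1): mult=-3, new row 2: (0, 0, -1, -3); set L[2][1]=-3
  eliminate (3,1): mult=-1, new row 3: (0, 0, 1, 4); set L[3][1]=-1
k=2: U[2][2]=-1
  eliminate (3,2): mult=-1, new row 3: (0, 0, 0, 1); set L[3][2]=-1

U[2][2] = -1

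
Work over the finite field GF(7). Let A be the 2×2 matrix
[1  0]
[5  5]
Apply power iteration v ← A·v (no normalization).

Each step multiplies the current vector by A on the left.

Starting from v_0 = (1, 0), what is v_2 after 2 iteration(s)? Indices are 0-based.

v_0 = (1, 0).
v_1 = A·v_0 = (1, 5).
v_2 = A·v_1 = (1, 2).

v_2 = (1, 2)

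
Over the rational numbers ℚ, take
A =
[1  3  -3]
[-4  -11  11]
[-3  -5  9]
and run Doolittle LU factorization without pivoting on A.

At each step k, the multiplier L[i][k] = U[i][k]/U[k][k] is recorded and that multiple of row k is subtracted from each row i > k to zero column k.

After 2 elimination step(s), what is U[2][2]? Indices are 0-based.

Step 1: pivot at (0,0) is 1.
  row1 ← row1 − (-4)·row0  ⇒  L[1][0]=-4, U row1=(0, 1, -1)
  row2 ← row2 − (-3)·row0  ⇒  L[2][0]=-3, U row2=(0, 4, 0)
Step 2: pivot at (1,1) is 1.
  row2 ← row2 − (4)·row1  ⇒  L[2][1]=4, U row2=(0, 0, 4)

U[2][2] = 4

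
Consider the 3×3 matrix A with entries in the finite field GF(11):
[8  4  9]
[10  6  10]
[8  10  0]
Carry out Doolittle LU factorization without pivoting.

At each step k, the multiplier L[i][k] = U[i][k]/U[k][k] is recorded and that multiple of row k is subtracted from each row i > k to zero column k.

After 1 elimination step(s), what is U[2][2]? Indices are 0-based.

k=0: U[0][0]=8
  eliminate (1,0): mult=4, new row 1: (0, 1, 7); set L[1][0]=4
  eliminate (2,0): mult=1, new row 2: (0, 6, 2); set L[2][0]=1

U[2][2] = 2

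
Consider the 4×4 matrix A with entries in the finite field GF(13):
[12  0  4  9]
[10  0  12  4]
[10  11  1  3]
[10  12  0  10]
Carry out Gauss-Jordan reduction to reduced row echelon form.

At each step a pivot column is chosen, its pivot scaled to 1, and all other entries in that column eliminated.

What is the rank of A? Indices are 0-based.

pivot(0,0)=12: scale R0 → (1, 0, 9, 4)
  clear (1,0): R1 −= (10)R0 → (0, 0, 0, 3)
  clear (2,0): R2 −= (10)R0 → (0, 11, 2, 2)
  clear (3,0): R3 −= (10)R0 → (0, 12, 1, 9)
pivot(1,1): swap R1↔R2
pivot(1,1)=11: scale R1 → (0, 1, 12, 12)
  clear (3,1): R3 −= (12)R1 → (0, 0, 0, 8)
col 2: no nonzero at/below row 2; advance.
pivot(2,3)=3: scale R2 → (0, 0, 0, 1)
  clear (0,3): R0 −= (4)R2 → (1, 0, 9, 0)
  clear (1,3): R1 −= (12)R2 → (0, 1, 12, 0)
  clear (3,3): R3 −= (8)R2 → (0, 0, 0, 0)

rank = 3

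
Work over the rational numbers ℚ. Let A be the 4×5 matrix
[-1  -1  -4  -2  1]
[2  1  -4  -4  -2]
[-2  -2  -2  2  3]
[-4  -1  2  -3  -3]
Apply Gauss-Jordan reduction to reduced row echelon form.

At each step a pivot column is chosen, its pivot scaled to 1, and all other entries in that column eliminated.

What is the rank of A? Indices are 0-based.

rank = 4

step 1: normalize row 0 (÷-1) = (1, 1, 4, 2, -1)
  row 1: subtract 2×row0 = (0, -1, -12, -8, 0)
  row 2: subtract -2×row0 = (0, 0, 6, 6, 1)
  row 3: subtract -4×row0 = (0, 3, 18, 5, -7)
step 2: normalize row 1 (÷-1) = (0, 1, 12, 8, 0)
  row 0: subtract 1×row1 = (1, 0, -8, -6, -1)
  row 3: subtract 3×row1 = (0, 0, -18, -19, -7)
step 3: normalize row 2 (÷6) = (0, 0, 1, 1, 1/6)
  row 0: subtract -8×row2 = (1, 0, 0, 2, 1/3)
  row 1: subtract 12×row2 = (0, 1, 0, -4, -2)
  row 3: subtract -18×row2 = (0, 0, 0, -1, -4)
step 4: normalize row 3 (÷-1) = (0, 0, 0, 1, 4)
  row 0: subtract 2×row3 = (1, 0, 0, 0, -23/3)
  row 1: subtract -4×row3 = (0, 1, 0, 0, 14)
  row 2: subtract 1×row3 = (0, 0, 1, 0, -23/6)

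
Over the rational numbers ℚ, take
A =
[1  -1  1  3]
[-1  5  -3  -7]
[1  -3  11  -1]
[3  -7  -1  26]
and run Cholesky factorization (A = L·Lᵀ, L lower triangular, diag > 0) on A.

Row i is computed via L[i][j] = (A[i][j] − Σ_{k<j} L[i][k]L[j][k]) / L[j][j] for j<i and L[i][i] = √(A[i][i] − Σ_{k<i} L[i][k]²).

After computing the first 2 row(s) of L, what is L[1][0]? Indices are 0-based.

L[1][0] = -1

Step 1: L[0][0] = √(1) = 1.
  L[1][0] = (-1) / L[0][0] = -1.
Step 2: L[1][1] = √(4) = 2.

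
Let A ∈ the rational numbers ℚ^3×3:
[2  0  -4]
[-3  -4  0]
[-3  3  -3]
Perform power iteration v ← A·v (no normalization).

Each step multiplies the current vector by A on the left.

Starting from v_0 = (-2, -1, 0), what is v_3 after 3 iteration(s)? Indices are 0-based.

v_0 = (-2, -1, 0).
v_1 = A·v_0 = (-4, 10, 3).
v_2 = A·v_1 = (-20, -28, 33).
v_3 = A·v_2 = (-172, 172, -123).

v_3 = (-172, 172, -123)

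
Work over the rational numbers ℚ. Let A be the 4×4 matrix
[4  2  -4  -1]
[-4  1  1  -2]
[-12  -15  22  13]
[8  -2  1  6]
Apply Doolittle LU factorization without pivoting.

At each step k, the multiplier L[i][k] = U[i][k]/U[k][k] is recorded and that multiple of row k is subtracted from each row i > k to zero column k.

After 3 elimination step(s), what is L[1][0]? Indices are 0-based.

L[1][0] = -1

k=0: U[0][0]=4
  eliminate (1,0): mult=-1, new row 1: (0, 3, -3, -3); set L[1][0]=-1
  eliminate (2,0): mult=-3, new row 2: (0, -9, 10, 10); set L[2][0]=-3
  eliminate (3,0): mult=2, new row 3: (0, -6, 9, 8); set L[3][0]=2
k=1: U[1][1]=3
  eliminate (2,1): mult=-3, new row 2: (0, 0, 1, 1); set L[2][1]=-3
  eliminate (3,1): mult=-2, new row 3: (0, 0, 3, 2); set L[3][1]=-2
k=2: U[2][2]=1
  eliminate (3,2): mult=3, new row 3: (0, 0, 0, -1); set L[3][2]=3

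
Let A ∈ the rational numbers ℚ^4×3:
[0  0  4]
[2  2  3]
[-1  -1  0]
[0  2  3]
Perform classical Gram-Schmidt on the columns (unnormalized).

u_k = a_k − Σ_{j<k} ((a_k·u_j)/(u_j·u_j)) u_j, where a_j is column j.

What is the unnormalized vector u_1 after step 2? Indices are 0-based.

u_1 = (0, 0, 0, 2)

Step 1: u_0 = a_0 = (0, 2, -1, 0).
Step 2: u_1 = a_1 − (1)·u_0 = (0, 0, 0, 2).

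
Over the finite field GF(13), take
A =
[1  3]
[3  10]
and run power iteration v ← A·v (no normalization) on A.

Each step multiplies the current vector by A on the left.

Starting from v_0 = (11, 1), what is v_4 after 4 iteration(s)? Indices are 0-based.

v_0 = (11, 1).
v_1 = A·v_0 = (1, 4).
v_2 = A·v_1 = (0, 4).
v_3 = A·v_2 = (12, 1).
v_4 = A·v_3 = (2, 7).

v_4 = (2, 7)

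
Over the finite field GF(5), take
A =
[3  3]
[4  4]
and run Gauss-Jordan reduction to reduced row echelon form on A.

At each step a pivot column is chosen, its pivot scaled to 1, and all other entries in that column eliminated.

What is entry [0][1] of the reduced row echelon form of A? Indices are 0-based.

[1] R0 /= 3  ⇒  (1, 1)
     R1 -= 4·R0  ⇒  (0, 0)
column 1 empty below row 1

M[0][1] = 1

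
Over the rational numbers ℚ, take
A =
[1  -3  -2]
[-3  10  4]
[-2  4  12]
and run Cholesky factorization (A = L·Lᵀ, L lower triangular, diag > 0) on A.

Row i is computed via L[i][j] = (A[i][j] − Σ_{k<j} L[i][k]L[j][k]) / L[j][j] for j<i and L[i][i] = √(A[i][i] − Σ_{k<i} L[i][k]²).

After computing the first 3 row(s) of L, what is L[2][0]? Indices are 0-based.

L[2][0] = -2

Step 1: L[0][0] = √(1) = 1.
  L[1][0] = (-3) / L[0][0] = -3.
Step 2: L[1][1] = √(1) = 1.
  L[2][0] = (-2) / L[0][0] = -2.
  L[2][1] = (-2) / L[1][1] = -2.
Step 3: L[2][2] = √(4) = 2.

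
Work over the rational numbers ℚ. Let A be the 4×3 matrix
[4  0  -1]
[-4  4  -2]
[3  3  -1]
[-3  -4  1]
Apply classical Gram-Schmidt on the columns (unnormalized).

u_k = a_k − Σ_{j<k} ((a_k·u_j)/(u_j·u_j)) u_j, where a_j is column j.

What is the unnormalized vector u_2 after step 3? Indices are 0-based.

u_2 = (-1997/2025, -1118/2025, 8/75, -956/2025)

Step 1: u_0 = a_0 = (4, -4, 3, -3).
Step 2: u_1 = a_1 − (1/10)·u_0 = (-2/5, 22/5, 27/10, -37/10).
Step 3: u_2 = a_2 − (-1/25)·u_0 − (-148/405)·u_1 = (-1997/2025, -1118/2025, 8/75, -956/2025).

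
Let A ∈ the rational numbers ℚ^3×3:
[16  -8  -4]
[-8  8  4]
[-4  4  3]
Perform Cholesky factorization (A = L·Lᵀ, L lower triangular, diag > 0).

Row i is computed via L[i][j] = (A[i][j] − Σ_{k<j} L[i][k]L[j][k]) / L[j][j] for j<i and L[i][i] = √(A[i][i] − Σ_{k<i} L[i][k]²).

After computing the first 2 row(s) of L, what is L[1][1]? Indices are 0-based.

L[1][1] = 2

Step 1: L[0][0] = √(16) = 4.
  L[1][0] = (-8) / L[0][0] = -2.
Step 2: L[1][1] = √(4) = 2.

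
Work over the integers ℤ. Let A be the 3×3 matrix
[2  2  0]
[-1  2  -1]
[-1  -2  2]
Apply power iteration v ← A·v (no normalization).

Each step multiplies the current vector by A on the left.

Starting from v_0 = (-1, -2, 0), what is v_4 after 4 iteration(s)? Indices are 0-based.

v_0 = (-1, -2, 0).
v_1 = A·v_0 = (-6, -3, 5).
v_2 = A·v_1 = (-18, -5, 22).
v_3 = A·v_2 = (-46, -14, 72).
v_4 = A·v_3 = (-120, -54, 218).

v_4 = (-120, -54, 218)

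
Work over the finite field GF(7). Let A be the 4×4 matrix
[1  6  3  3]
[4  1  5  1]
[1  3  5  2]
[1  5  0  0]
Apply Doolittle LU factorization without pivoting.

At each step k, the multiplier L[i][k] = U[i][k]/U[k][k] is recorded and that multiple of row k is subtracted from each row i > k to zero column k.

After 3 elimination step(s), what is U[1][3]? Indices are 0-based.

k=0: U[0][0]=1
  eliminate (1,0): mult=4, new row 1: (0, 5, 0, 3); set L[1][0]=4
  eliminate (2,0): mult=1, new row 2: (0, 4, 2, 6); set L[2][0]=1
  eliminate (3,0): mult=1, new row 3: (0, 6, 4, 4); set L[3][0]=1
k=1: U[1][1]=5
  eliminate (2,1): mult=5, new row 2: (0, 0, 2, 5); set L[2][1]=5
  eliminate (3,1): mult=4, new row 3: (0, 0, 4, 6); set L[3][1]=4
k=2: U[2][2]=2
  eliminate (3,2): mult=2, new row 3: (0, 0, 0, 3); set L[3][2]=2

U[1][3] = 3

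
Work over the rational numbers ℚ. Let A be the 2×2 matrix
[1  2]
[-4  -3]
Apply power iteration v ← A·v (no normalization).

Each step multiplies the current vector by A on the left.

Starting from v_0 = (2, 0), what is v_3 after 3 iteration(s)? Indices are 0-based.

v_3 = (18, 8)

v_0 = (2, 0).
v_1 = A·v_0 = (2, -8).
v_2 = A·v_1 = (-14, 16).
v_3 = A·v_2 = (18, 8).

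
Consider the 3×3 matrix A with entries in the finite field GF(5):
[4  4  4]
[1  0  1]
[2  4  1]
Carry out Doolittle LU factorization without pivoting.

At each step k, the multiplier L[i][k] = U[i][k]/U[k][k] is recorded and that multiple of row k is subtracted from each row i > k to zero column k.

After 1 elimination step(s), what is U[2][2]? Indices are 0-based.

k=0: U[0][0]=4
  eliminate (1,0): mult=4, new row 1: (0, 4, 0); set L[1][0]=4
  eliminate (2,0): mult=3, new row 2: (0, 2, 4); set L[2][0]=3

U[2][2] = 4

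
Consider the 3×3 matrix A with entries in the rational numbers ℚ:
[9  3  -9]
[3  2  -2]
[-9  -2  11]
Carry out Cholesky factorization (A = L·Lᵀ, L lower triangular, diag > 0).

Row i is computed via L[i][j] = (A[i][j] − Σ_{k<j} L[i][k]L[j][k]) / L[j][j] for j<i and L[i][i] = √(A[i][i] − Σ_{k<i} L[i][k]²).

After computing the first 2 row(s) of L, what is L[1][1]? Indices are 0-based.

L[1][1] = 1

Step 1: L[0][0] = √(9) = 3.
  L[1][0] = (3) / L[0][0] = 1.
Step 2: L[1][1] = √(1) = 1.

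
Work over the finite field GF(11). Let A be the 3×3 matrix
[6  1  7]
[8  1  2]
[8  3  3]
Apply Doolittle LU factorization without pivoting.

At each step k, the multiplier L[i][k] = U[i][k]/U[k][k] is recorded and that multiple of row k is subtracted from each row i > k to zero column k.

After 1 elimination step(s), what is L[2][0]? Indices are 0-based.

L[2][0] = 5

Step 1: pivot at (0,0) is 6.
  row1 ← row1 − (5)·row0  ⇒  L[1][0]=5, U row1=(0, 7, 0)
  row2 ← row2 − (5)·row0  ⇒  L[2][0]=5, U row2=(0, 9, 1)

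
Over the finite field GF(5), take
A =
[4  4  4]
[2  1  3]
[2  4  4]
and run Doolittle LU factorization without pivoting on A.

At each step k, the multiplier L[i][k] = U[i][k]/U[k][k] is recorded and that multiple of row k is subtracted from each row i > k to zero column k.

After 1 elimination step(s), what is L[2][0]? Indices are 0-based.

L[2][0] = 3

Step 1: pivot at (0,0) is 4.
  row1 ← row1 − (3)·row0  ⇒  L[1][0]=3, U row1=(0, 4, 1)
  row2 ← row2 − (3)·row0  ⇒  L[2][0]=3, U row2=(0, 2, 2)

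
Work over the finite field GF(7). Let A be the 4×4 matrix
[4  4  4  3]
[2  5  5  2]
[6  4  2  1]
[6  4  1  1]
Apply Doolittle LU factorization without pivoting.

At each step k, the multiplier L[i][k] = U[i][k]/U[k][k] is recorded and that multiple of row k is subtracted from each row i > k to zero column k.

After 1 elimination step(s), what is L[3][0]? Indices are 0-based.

L[3][0] = 5

Step 1: pivot at (0,0) is 4.
  row1 ← row1 − (4)·row0  ⇒  L[1][0]=4, U row1=(0, 3, 3, 4)
  row2 ← row2 − (5)·row0  ⇒  L[2][0]=5, U row2=(0, 5, 3, 0)
  row3 ← row3 − (5)·row0  ⇒  L[3][0]=5, U row3=(0, 5, 2, 0)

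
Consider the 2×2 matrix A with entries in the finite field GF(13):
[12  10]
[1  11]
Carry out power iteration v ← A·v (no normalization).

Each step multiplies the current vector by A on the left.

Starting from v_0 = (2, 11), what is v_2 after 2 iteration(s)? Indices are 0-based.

v_0 = (2, 11).
v_1 = A·v_0 = (4, 6).
v_2 = A·v_1 = (4, 5).

v_2 = (4, 5)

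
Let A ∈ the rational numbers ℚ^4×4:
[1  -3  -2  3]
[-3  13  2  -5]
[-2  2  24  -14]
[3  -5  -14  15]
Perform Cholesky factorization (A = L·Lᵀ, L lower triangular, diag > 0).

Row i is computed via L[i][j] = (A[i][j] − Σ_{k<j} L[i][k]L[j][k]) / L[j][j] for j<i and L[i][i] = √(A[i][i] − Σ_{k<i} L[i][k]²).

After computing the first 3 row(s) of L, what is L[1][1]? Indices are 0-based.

L[1][1] = 2

Step 1: L[0][0] = √(1) = 1.
  L[1][0] = (-3) / L[0][0] = -3.
Step 2: L[1][1] = √(4) = 2.
  L[2][0] = (-2) / L[0][0] = -2.
  L[2][1] = (-4) / L[1][1] = -2.
Step 3: L[2][2] = √(16) = 4.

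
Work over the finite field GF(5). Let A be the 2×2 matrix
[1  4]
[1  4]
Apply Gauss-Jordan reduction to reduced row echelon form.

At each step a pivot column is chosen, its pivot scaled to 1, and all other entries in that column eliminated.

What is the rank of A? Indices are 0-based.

rank = 1

[1] R0 /= 1  ⇒  (1, 4)
     R1 -= 1·R0  ⇒  (0, 0)
column 1 empty below row 1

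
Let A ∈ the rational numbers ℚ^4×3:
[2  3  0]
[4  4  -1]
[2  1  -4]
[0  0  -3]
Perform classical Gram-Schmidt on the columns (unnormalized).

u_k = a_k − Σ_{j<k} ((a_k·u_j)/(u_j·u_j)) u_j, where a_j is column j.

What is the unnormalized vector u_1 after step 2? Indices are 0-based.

u_1 = (1, 0, -1, 0)

Step 1: u_0 = a_0 = (2, 4, 2, 0).
Step 2: u_1 = a_1 − (1)·u_0 = (1, 0, -1, 0).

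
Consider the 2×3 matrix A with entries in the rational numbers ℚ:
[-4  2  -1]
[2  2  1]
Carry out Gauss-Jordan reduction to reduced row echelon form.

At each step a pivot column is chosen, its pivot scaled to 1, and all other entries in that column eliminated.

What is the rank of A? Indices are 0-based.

[1] R0 /= -4  ⇒  (1, -1/2, 1/4)
     R1 -= 2·R0  ⇒  (0, 3, 1/2)
[2] R1 /= 3  ⇒  (0, 1, 1/6)
     R0 -= -1/2·R1  ⇒  (1, 0, 1/3)

rank = 2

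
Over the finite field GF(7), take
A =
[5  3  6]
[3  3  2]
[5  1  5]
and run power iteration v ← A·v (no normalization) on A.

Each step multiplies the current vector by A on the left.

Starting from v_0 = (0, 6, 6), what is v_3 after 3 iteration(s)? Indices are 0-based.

v_3 = (5, 6, 4)

v_0 = (0, 6, 6).
v_1 = A·v_0 = (5, 2, 1).
v_2 = A·v_1 = (2, 2, 4).
v_3 = A·v_2 = (5, 6, 4).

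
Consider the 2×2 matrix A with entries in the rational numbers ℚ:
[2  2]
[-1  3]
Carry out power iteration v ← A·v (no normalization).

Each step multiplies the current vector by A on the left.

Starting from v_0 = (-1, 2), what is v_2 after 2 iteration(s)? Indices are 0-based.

v_2 = (18, 19)

v_0 = (-1, 2).
v_1 = A·v_0 = (2, 7).
v_2 = A·v_1 = (18, 19).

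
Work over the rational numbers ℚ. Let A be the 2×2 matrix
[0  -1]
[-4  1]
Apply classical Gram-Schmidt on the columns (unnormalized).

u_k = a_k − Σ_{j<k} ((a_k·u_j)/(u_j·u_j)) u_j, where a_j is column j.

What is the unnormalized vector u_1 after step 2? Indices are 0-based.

u_1 = (-1, 0)

Step 1: u_0 = a_0 = (0, -4).
Step 2: u_1 = a_1 − (-1/4)·u_0 = (-1, 0).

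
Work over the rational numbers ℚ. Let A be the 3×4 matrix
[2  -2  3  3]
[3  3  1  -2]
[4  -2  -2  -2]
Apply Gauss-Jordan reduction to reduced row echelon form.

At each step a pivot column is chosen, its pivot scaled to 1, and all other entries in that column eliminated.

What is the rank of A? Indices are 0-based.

rank = 3

pivot(0,0)=2: scale R0 → (1, -1, 3/2, 3/2)
  clear (1,0): R1 −= (3)R0 → (0, 6, -7/2, -13/2)
  clear (2,0): R2 −= (4)R0 → (0, 2, -8, -8)
pivot(1,1)=6: scale R1 → (0, 1, -7/12, -13/12)
  clear (0,1): R0 −= (-1)R1 → (1, 0, 11/12, 5/12)
  clear (2,1): R2 −= (2)R1 → (0, 0, -41/6, -35/6)
pivot(2,2)=-41/6: scale R2 → (0, 0, 1, 35/41)
  clear (0,2): R0 −= (11/12)R2 → (1, 0, 0, -15/41)
  clear (1,2): R1 −= (-7/12)R2 → (0, 1, 0, -24/41)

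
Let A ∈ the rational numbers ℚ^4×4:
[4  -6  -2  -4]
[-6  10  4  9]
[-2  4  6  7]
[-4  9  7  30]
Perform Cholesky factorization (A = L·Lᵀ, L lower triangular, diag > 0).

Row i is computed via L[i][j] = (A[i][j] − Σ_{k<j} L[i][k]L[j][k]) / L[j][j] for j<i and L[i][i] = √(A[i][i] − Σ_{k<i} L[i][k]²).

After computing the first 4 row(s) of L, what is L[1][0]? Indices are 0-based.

Step 1: L[0][0] = √(4) = 2.
  L[1][0] = (-6) / L[0][0] = -3.
Step 2: L[1][1] = √(1) = 1.
  L[2][0] = (-2) / L[0][0] = -1.
  L[2][1] = (1) / L[1][1] = 1.
Step 3: L[2][2] = √(4) = 2.
  L[3][0] = (-4) / L[0][0] = -2.
  L[3][1] = (3) / L[1][1] = 3.
  L[3][2] = (2) / L[2][2] = 1.
Step 4: L[3][3] = √(16) = 4.

L[1][0] = -3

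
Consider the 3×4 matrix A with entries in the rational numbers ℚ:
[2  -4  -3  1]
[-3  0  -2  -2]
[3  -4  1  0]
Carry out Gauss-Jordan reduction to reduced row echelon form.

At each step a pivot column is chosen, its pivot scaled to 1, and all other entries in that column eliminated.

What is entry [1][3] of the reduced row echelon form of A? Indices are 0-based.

M[1][3] = 5/8

step 1: normalize row 0 (÷2) = (1, -2, -3/2, 1/2)
  row 1: subtract -3×row0 = (0, -6, -13/2, -1/2)
  row 2: subtract 3×row0 = (0, 2, 11/2, -3/2)
step 2: normalize row 1 (÷-6) = (0, 1, 13/12, 1/12)
  row 0: subtract -2×row1 = (1, 0, 2/3, 2/3)
  row 2: subtract 2×row1 = (0, 0, 10/3, -5/3)
step 3: normalize row 2 (÷10/3) = (0, 0, 1, -1/2)
  row 0: subtract 2/3×row2 = (1, 0, 0, 1)
  row 1: subtract 13/12×row2 = (0, 1, 0, 5/8)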